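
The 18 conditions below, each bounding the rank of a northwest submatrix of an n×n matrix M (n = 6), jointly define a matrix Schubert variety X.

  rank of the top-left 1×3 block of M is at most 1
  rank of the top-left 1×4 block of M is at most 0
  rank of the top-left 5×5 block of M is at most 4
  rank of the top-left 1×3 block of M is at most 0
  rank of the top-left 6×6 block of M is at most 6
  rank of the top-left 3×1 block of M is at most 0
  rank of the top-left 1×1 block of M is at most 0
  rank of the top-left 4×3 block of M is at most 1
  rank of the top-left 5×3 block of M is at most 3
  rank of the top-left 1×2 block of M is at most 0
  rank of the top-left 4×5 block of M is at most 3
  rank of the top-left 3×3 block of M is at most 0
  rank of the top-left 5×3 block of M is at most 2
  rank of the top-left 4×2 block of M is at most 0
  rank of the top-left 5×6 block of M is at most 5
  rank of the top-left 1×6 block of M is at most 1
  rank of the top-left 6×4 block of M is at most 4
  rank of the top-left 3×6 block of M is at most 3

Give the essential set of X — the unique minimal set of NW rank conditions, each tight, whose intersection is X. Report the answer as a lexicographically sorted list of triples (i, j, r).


Rank table r_w(6×6) implied by the 18 constraints:

  0  0  0  0  1  1
  0  0  0  1  2  2
  0  0  0  1  2  3
  0  0  1  2  3  4
  1  1  2  3  4  5
  1  2  3  4  5  6

the unique w with this rank table is (5, 4, 6, 3, 1, 2).

ℓ(w)=12; the 3 essential cells (i,j,r):

[(1, 4, 0), (3, 3, 0), (4, 2, 0)]


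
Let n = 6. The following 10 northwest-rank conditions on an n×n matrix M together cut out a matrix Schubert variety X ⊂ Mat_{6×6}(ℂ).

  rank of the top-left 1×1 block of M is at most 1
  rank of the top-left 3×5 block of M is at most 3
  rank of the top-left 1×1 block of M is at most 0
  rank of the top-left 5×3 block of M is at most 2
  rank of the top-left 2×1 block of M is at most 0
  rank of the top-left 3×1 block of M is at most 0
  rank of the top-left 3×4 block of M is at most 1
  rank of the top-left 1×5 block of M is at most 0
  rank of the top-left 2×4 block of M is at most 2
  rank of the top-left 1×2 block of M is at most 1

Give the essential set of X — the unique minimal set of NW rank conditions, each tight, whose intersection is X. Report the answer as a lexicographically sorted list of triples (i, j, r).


Computing R[i][j] = min implied NW-rank bound (n=6, 10 conditions):

  R[1]: 0, 0, 0, 0, 0, 1
  R[2]: 0, 1, 1, 1, 1, 2
  R[3]: 0, 1, 1, 1, 2, 3
  R[4]: 1, 2, 2, 2, 3, 4
  R[5]: 1, 2, 2, 3, 4, 5
  R[6]: 1, 2, 3, 4, 5, 6

so w = (6, 2, 5, 1, 4, 3).

|D(w)|=10, |Ess(w)|=4:

[(1, 5, 0), (3, 1, 0), (3, 4, 1), (5, 3, 2)]


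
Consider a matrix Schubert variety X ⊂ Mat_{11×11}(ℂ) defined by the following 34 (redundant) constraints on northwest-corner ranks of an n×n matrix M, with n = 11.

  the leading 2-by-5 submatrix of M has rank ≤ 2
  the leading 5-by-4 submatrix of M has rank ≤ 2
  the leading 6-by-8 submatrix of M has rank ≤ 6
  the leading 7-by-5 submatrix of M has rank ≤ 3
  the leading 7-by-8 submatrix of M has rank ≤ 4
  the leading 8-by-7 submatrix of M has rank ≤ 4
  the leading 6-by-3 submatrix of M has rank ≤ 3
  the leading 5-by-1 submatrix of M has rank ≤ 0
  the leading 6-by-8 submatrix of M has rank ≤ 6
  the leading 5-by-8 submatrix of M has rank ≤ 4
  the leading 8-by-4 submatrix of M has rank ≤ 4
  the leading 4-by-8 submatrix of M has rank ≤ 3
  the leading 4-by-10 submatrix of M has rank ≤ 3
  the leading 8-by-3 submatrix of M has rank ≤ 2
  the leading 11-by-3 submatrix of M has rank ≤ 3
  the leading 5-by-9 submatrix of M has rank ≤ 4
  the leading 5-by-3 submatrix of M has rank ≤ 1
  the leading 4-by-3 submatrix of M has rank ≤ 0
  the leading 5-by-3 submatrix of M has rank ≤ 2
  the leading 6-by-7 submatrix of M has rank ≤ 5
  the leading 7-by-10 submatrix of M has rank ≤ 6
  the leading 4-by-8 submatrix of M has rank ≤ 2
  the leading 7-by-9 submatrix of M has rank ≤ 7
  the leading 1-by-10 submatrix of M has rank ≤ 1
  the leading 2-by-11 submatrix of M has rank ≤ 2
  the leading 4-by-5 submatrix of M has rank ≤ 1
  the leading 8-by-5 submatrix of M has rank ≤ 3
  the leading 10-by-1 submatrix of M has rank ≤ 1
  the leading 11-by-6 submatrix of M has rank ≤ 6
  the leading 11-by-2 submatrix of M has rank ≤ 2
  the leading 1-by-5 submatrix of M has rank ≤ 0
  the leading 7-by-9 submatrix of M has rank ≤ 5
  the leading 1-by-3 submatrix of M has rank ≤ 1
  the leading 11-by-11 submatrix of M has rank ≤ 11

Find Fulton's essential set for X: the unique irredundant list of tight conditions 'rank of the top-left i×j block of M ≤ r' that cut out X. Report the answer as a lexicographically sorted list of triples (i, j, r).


Rank table r_w(11×11) implied by the 34 constraints:

  i=1: 0 0 0 0 0 1 1 1 1 1 1
  i=2: 0 0 0 1 1 2 2 2 2 2 2
  i=3: 0 0 0 1 1 2 2 2 3 3 3
  i=4: 0 0 0 1 1 2 2 2 3 3 4
  i=5: 0 1 1 2 2 3 3 3 4 4 5
  i=6: 1 2 2 3 3 4 4 4 5 5 6
  i=7: 1 2 2 3 3 4 4 4 5 6 7
  i=8: 1 2 2 3 3 4 4 5 6 7 8
  i=9: 1 2 3 4 4 5 5 6 7 8 9
  i=10: 1 2 3 4 5 6 6 7 8 9 10
  i=11: 1 2 3 4 5 6 7 8 9 10 11

so w = (6, 4, 9, 11, 2, 1, 10, 8, 3, 5, 7).

D(w) has 29 cells with 10 SE-corners; essential set:

[(1, 5, 0), (4, 3, 0), (4, 5, 1), (4, 8, 2), (4, 10, 3), (5, 1, 0), (7, 8, 4), (8, 3, 2), (8, 5, 3), (8, 7, 4)]


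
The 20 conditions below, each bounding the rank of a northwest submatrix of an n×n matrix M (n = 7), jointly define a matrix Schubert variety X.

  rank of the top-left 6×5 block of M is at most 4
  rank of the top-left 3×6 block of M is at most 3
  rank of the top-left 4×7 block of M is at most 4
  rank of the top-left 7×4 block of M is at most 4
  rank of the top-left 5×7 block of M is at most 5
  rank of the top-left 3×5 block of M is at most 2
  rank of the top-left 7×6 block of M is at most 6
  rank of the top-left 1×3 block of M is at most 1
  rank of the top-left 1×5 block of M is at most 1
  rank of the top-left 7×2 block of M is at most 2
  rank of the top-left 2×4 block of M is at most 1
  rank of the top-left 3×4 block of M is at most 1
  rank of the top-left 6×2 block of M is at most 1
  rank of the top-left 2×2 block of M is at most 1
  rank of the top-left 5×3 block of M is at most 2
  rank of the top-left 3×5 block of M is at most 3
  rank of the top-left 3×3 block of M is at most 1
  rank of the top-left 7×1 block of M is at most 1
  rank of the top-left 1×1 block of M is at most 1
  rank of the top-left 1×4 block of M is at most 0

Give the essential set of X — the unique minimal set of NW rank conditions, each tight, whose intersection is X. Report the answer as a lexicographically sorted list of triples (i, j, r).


The tightest implied rank at each (i,j), from the 20 conditions:

  R[1]: 0 0 0 0 1 1 1
  R[2]: 1 1 1 1 2 2 2
  R[3]: 1 1 1 1 2 3 3
  R[4]: 1 1 2 2 3 4 4
  R[5]: 1 1 2 3 4 5 5
  R[6]: 1 1 2 3 4 5 6
  R[7]: 1 2 3 4 5 6 7

giving w = (5, 1, 6, 3, 4, 7, 2) via Δ²R.

Rothe diagram D(w) (10 cells), 3 SE-corners (essential conditions):

[(1, 4, 0), (3, 4, 1), (6, 2, 1)]


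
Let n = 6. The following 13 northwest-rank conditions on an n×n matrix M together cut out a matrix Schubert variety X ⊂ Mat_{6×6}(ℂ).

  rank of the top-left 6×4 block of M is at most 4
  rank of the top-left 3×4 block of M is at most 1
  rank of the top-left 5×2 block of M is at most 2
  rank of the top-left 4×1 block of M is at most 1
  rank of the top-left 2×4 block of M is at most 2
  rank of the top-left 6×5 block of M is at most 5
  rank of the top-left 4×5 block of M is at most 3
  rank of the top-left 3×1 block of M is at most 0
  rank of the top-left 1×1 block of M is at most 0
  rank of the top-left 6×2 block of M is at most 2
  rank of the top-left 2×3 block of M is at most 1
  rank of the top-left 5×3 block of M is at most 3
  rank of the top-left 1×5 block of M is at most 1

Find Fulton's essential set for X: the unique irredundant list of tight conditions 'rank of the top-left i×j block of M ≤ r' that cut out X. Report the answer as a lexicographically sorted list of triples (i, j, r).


The tightest implied rank at each (i,j), from the 13 conditions:

  row 1: 0, 1, 1, 1, 1, 1
  row 2: 0, 1, 1, 1, 2, 2
  row 3: 0, 1, 1, 1, 2, 3
  row 4: 1, 2, 2, 2, 3, 4
  row 5: 1, 2, 3, 3, 4, 5
  row 6: 1, 2, 3, 4, 5, 6

reading off 1-entries of Δ²R: w = (2, 5, 6, 1, 3, 4).

ℓ(w)=7; the 2 essential cells (i,j,r):

[(3, 1, 0), (3, 4, 1)]


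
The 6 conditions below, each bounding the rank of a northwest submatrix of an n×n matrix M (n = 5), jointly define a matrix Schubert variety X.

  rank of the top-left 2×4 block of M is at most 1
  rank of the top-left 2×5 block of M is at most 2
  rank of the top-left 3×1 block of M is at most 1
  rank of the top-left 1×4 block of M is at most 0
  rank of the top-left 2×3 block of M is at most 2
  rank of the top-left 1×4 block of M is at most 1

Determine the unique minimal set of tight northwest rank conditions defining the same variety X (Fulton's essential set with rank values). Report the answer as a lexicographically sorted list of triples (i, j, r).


The tightest implied rank at each (i,j), from the 6 conditions:

  0 | 0 | 0 | 0 | 1
  1 | 1 | 1 | 1 | 2
  1 | 2 | 2 | 2 | 3
  1 | 2 | 3 | 3 | 4
  1 | 2 | 3 | 4 | 5

hence w(1..5) = (5, 1, 2, 3, 4).

D(w) has 4 cells with 1 SE-corner; essential set:

[(1, 4, 0)]


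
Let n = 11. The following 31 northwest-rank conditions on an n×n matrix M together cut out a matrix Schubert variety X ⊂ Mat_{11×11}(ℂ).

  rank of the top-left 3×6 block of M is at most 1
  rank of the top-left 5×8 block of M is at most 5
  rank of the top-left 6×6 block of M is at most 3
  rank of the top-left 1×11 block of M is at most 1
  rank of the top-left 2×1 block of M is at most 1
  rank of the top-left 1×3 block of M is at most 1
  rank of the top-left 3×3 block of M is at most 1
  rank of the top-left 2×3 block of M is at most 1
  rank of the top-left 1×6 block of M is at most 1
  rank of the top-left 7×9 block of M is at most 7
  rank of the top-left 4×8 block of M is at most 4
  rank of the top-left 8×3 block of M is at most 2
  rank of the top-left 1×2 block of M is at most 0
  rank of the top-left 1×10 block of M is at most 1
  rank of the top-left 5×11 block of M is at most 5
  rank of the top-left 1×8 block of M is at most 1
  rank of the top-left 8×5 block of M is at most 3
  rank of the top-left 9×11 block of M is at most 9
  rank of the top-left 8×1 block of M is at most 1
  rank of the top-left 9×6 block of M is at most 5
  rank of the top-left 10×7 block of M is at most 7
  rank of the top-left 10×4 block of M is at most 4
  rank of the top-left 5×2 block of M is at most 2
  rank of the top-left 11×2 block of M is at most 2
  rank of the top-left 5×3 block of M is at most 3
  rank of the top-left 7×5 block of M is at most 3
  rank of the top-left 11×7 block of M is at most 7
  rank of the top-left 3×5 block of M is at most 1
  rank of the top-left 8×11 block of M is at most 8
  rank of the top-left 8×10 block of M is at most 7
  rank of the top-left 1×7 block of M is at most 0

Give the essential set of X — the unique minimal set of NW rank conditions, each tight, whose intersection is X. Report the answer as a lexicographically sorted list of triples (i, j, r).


The tightest implied rank at each (i,j), from the 31 conditions:

  row 1: 0, 0, 0, 0, 0, 0, 0, 1, 1, 1, 1
  row 2: 1, 1, 1, 1, 1, 1, 1, 2, 2, 2, 2
  row 3: 1, 1, 1, 1, 1, 1, 2, 3, 3, 3, 3
  row 4: 1, 2, 2, 2, 2, 2, 3, 4, 4, 4, 4
  row 5: 1, 2, 2, 3, 3, 3, 4, 5, 5, 5, 5
  row 6: 1, 2, 2, 3, 3, 3, 4, 5, 6, 6, 6
  row 7: 1, 2, 2, 3, 3, 4, 5, 6, 7, 7, 7
  row 8: 1, 2, 2, 3, 3, 4, 5, 6, 7, 7, 8
  row 9: 1, 2, 3, 4, 4, 5, 6, 7, 8, 8, 9
  row 10: 1, 2, 3, 4, 5, 6, 7, 8, 9, 9, 10
  row 11: 1, 2, 3, 4, 5, 6, 7, 8, 9, 10, 11

so w = (8, 1, 7, 2, 4, 9, 6, 11, 3, 5, 10).

6 SE-corners of the 21-cell Rothe diagram give Ess(w):

[(1, 7, 0), (3, 6, 1), (6, 6, 3), (8, 3, 2), (8, 5, 3), (8, 10, 7)]


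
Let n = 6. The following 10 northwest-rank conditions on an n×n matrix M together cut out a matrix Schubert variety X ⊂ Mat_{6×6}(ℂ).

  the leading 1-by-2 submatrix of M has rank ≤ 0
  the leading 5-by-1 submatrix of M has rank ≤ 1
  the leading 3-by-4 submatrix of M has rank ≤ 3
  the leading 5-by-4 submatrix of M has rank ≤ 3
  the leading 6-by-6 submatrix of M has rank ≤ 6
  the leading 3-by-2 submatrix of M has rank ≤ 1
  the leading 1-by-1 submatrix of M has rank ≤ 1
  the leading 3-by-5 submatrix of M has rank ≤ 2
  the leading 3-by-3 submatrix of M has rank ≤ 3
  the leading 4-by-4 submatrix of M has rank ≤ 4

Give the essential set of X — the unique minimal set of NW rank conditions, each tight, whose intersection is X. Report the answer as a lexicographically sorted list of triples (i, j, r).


Computing R[i][j] = min implied NW-rank bound (n=6, 10 conditions):

  0 | 0 | 1 | 1 | 1 | 1
  1 | 1 | 2 | 2 | 2 | 2
  1 | 1 | 2 | 2 | 2 | 3
  1 | 2 | 3 | 3 | 3 | 4
  1 | 2 | 3 | 3 | 4 | 5
  1 | 2 | 3 | 4 | 5 | 6

giving w = (3, 1, 6, 2, 5, 4) via Δ²R.

4 SE-corners of the 6-cell Rothe diagram give Ess(w):

[(1, 2, 0), (3, 2, 1), (3, 5, 2), (5, 4, 3)]


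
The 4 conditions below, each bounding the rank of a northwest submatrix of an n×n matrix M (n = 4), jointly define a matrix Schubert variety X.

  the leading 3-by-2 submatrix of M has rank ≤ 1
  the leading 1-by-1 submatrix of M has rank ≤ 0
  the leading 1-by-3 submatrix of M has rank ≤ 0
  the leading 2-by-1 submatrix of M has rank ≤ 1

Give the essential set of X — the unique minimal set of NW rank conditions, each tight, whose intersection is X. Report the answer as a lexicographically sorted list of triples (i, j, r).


Rank table r_w(4×4) implied by the 4 constraints:

  R[1]: 0 | 0 | 0 | 1
  R[2]: 1 | 1 | 1 | 2
  R[3]: 1 | 1 | 2 | 3
  R[4]: 1 | 2 | 3 | 4

reading off 1-entries of Δ²R: w = (4, 1, 3, 2).

|D(w)|=4, |Ess(w)|=2:

[(1, 3, 0), (3, 2, 1)]


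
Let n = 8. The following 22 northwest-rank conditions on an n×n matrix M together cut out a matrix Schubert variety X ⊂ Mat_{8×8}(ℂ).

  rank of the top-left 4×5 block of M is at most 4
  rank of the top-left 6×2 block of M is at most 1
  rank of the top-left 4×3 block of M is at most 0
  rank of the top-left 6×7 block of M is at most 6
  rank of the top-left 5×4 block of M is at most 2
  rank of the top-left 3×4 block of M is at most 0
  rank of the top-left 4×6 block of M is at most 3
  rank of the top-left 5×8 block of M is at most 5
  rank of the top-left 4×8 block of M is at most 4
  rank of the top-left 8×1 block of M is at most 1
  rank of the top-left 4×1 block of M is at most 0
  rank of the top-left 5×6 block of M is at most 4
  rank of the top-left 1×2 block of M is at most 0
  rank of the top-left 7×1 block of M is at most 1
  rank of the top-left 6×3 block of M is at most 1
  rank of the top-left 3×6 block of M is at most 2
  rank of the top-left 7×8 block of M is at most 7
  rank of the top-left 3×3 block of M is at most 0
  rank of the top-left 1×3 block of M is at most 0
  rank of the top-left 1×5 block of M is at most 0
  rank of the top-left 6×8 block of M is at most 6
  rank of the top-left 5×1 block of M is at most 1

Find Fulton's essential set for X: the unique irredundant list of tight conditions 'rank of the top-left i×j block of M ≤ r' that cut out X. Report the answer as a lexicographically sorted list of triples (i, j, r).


Propagating the 22 rank bounds to every northwest block:

  i=1: 0 | 0 | 0 | 0 | 0 | 1 | 1 | 1
  i=2: 0 | 0 | 0 | 0 | 1 | 2 | 2 | 2
  i=3: 0 | 0 | 0 | 0 | 1 | 2 | 3 | 3
  i=4: 0 | 0 | 0 | 1 | 2 | 3 | 4 | 4
  i=5: 1 | 1 | 1 | 2 | 3 | 4 | 5 | 5
  i=6: 1 | 1 | 1 | 2 | 3 | 4 | 5 | 6
  i=7: 1 | 2 | 2 | 3 | 4 | 5 | 6 | 7
  i=8: 1 | 2 | 3 | 4 | 5 | 6 | 7 | 8

reading off 1-entries of Δ²R: w = (6, 5, 7, 4, 1, 8, 2, 3).

4 SE-corners of the 18-cell Rothe diagram give Ess(w):

[(1, 5, 0), (3, 4, 0), (4, 3, 0), (6, 3, 1)]


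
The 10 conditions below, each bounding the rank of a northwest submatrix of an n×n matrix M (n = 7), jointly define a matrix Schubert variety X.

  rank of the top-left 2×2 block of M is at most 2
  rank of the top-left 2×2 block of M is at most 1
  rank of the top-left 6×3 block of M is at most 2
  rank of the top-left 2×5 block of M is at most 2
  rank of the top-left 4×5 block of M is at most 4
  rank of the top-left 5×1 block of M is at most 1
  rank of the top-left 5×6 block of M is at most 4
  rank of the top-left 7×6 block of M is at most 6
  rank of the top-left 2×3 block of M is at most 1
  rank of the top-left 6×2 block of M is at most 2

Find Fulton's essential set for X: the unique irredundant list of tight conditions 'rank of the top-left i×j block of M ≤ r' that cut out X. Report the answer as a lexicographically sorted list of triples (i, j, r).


The tightest implied rank at each (i,j), from the 10 conditions:

  R[1]: 1  1  1  1  1  1  1
  R[2]: 1  1  1  2  2  2  2
  R[3]: 1  2  2  3  3  3  3
  R[4]: 1  2  2  3  4  4  4
  R[5]: 1  2  2  3  4  4  5
  R[6]: 1  2  2  3  4  5  6
  R[7]: 1  2  3  4  5  6  7

second differences of R give the permutation w = (1, 4, 2, 5, 7, 6, 3).

3 SE-corners of the 6-cell Rothe diagram give Ess(w):

[(2, 3, 1), (5, 6, 4), (6, 3, 2)]


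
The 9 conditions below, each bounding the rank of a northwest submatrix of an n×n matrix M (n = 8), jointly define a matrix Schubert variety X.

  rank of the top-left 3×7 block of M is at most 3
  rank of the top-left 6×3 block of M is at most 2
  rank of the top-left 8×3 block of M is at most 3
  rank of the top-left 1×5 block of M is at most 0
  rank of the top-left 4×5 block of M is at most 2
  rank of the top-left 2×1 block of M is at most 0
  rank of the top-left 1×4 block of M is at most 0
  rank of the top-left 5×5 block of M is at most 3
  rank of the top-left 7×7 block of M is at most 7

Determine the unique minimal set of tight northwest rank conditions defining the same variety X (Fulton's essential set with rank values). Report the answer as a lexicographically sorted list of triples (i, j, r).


Reconstructing r_w from the 9 given conditions:

  0, 0, 0, 0, 0, 1, 1, 1
  0, 1, 1, 1, 1, 2, 2, 2
  1, 2, 2, 2, 2, 3, 3, 3
  1, 2, 2, 2, 2, 3, 4, 4
  1, 2, 2, 3, 3, 4, 5, 5
  1, 2, 2, 3, 4, 5, 6, 6
  1, 2, 3, 4, 5, 6, 7, 7
  1, 2, 3, 4, 5, 6, 7, 8

second differences of R give the permutation w = (6, 2, 1, 7, 4, 5, 3, 8).

ℓ(w)=11; the 4 essential cells (i,j,r):

[(1, 5, 0), (2, 1, 0), (4, 5, 2), (6, 3, 2)]


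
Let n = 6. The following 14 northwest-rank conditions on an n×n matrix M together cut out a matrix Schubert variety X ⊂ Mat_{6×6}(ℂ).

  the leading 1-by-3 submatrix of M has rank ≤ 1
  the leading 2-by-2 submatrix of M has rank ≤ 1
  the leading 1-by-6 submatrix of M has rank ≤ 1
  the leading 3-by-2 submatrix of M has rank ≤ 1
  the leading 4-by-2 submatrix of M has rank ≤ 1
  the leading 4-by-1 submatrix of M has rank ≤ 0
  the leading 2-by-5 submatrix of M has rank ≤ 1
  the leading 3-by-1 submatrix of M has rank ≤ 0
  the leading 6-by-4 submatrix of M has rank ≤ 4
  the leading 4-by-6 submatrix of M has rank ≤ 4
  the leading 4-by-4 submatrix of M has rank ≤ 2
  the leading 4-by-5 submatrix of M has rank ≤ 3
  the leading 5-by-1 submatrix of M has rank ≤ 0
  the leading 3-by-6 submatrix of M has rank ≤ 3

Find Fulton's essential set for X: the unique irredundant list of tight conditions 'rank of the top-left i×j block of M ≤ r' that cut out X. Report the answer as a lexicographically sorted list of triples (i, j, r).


The tightest implied rank at each (i,j), from the 14 conditions:

  R[1]: 0, 1, 1, 1, 1, 1
  R[2]: 0, 1, 1, 1, 1, 2
  R[3]: 0, 1, 2, 2, 2, 3
  R[4]: 0, 1, 2, 2, 3, 4
  R[5]: 0, 1, 2, 3, 4, 5
  R[6]: 1, 2, 3, 4, 5, 6

giving w = (2, 6, 3, 5, 4, 1) via Δ²R.

ℓ(w)=9; the 3 essential cells (i,j,r):

[(2, 5, 1), (4, 4, 2), (5, 1, 0)]


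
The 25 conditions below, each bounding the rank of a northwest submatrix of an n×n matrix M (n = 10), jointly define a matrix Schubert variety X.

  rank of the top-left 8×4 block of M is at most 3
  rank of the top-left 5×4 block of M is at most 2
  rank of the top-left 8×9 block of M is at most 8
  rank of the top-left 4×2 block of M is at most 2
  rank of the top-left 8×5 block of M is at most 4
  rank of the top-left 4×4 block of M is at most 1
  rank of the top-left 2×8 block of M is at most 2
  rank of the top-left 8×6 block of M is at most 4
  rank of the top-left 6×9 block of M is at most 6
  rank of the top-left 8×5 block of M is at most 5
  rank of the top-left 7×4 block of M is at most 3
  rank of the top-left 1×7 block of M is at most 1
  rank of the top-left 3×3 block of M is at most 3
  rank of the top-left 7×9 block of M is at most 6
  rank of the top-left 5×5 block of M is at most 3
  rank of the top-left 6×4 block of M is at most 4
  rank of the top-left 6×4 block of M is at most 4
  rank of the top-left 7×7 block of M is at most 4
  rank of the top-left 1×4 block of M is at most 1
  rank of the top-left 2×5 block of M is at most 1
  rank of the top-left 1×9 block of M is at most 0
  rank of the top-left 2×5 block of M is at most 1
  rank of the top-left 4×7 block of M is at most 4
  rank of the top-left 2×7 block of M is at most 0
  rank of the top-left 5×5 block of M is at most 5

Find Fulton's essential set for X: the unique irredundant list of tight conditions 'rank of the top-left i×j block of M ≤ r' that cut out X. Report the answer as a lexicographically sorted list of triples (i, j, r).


The tightest implied rank at each (i,j), from the 25 conditions:

  R[1]: 0  0  0  0  0  0  0  0  0  1
  R[2]: 0  0  0  0  0  0  0  1  1  2
  R[3]: 1  1  1  1  1  1  1  2  2  3
  R[4]: 1  1  1  1  2  2  2  3  3  4
  R[5]: 1  2  2  2  3  3  3  4  4  5
  R[6]: 1  2  3  3  4  4  4  5  5  6
  R[7]: 1  2  3  3  4  4  4  5  6  7
  R[8]: 1  2  3  3  4  4  5  6  7  8
  R[9]: 1  2  3  4  5  5  6  7  8  9
  R[10]: 1  2  3  4  5  6  7  8  9  10

giving w = (10, 8, 1, 5, 2, 3, 9, 7, 4, 6) via Δ²R.

Rothe diagram D(w) (24 cells), 6 SE-corners (essential conditions):

[(1, 9, 0), (2, 7, 0), (4, 4, 1), (7, 7, 4), (8, 4, 3), (8, 6, 4)]


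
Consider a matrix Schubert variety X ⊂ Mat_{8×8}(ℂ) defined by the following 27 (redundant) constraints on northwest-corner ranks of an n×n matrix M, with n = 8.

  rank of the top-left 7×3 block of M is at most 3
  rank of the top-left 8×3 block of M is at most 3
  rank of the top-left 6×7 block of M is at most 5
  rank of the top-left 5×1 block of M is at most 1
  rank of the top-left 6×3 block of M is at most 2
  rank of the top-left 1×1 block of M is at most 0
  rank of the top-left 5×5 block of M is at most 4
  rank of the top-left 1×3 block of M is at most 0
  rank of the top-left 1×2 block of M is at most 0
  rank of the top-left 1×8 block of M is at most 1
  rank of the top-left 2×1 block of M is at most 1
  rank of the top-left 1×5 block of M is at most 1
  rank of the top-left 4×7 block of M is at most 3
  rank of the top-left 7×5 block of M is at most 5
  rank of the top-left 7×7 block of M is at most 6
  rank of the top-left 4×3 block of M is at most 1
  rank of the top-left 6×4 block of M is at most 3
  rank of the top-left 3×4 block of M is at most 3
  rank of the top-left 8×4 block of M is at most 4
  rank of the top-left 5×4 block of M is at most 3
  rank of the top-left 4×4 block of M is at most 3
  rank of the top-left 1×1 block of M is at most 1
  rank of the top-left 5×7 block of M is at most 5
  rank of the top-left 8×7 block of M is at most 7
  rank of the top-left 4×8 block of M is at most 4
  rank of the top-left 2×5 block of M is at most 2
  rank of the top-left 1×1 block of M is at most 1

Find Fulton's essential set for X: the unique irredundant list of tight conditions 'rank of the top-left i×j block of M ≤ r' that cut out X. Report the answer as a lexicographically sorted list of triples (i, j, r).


Propagating the 27 rank bounds to every northwest block:

  row 1: 0  0  0  1  1  1  1  1
  row 2: 1  1  1  2  2  2  2  2
  row 3: 1  1  1  2  3  3  3  3
  row 4: 1  1  1  2  3  3  3  4
  row 5: 1  2  2  3  4  4  4  5
  row 6: 1  2  2  3  4  5  5  6
  row 7: 1  2  3  4  5  6  6  7
  row 8: 1  2  3  4  5  6  7  8

second differences of R give the permutation w = (4, 1, 5, 8, 2, 6, 3, 7).

Rothe diagram D(w) (10 cells), 4 SE-corners (essential conditions):

[(1, 3, 0), (4, 3, 1), (4, 7, 3), (6, 3, 2)]


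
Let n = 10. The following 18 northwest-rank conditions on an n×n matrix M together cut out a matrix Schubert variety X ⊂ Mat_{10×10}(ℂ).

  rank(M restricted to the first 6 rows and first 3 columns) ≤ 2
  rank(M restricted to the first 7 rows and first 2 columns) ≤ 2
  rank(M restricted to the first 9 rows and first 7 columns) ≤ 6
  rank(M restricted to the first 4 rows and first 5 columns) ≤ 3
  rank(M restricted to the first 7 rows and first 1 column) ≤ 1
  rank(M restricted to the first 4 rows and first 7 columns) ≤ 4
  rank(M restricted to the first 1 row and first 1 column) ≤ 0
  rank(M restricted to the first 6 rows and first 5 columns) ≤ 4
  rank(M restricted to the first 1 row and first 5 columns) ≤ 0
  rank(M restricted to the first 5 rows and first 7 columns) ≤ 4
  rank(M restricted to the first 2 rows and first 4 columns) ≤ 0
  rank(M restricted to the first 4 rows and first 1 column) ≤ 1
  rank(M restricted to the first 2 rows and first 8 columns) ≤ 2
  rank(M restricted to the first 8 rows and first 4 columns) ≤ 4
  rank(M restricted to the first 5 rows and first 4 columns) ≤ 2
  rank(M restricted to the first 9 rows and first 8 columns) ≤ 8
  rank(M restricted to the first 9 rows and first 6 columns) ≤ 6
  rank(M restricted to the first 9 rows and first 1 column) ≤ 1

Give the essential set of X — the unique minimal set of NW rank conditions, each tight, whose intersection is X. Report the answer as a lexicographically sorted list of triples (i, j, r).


Reconstructing r_w from the 18 given conditions:

  0  0  0  0  0  1  1  1  1  1
  0  0  0  0  1  2  2  2  2  2
  1  1  1  1  2  3  3  3  3  3
  1  2  2  2  3  4  4  4  4  4
  1  2  2  2  3  4  4  5  5  5
  1  2  2  3  4  5  5  6  6  6
  1  2  3  4  5  6  6  7  7  7
  1  2  3  4  5  6  6  7  8  8
  1  2  3  4  5  6  6  7  8  9
  1  2  3  4  5  6  7  8  9  10

so w = (6, 5, 1, 2, 8, 4, 3, 9, 10, 7).

Rothe diagram D(w) (15 cells), 6 SE-corners (essential conditions):

[(1, 5, 0), (2, 4, 0), (5, 4, 2), (5, 7, 4), (6, 3, 2), (9, 7, 6)]


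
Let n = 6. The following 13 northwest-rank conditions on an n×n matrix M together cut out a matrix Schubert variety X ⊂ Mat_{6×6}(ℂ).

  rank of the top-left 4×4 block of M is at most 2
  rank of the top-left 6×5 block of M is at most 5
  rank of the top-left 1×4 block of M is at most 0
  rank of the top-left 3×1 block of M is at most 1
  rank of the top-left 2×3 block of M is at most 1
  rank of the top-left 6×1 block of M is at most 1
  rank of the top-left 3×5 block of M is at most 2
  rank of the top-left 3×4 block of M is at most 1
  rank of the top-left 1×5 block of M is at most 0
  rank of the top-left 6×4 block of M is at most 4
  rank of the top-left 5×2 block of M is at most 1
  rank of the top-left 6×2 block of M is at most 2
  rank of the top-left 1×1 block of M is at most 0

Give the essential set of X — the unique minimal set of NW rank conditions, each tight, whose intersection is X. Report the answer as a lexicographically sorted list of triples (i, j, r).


Reconstructing r_w from the 13 given conditions:

  i=1: 0, 0, 0, 0, 0, 1
  i=2: 1, 1, 1, 1, 1, 2
  i=3: 1, 1, 1, 1, 2, 3
  i=4: 1, 1, 2, 2, 3, 4
  i=5: 1, 1, 2, 3, 4, 5
  i=6: 1, 2, 3, 4, 5, 6

hence w(1..6) = (6, 1, 5, 3, 4, 2).

D(w) has 10 cells with 3 SE-corners; essential set:

[(1, 5, 0), (3, 4, 1), (5, 2, 1)]


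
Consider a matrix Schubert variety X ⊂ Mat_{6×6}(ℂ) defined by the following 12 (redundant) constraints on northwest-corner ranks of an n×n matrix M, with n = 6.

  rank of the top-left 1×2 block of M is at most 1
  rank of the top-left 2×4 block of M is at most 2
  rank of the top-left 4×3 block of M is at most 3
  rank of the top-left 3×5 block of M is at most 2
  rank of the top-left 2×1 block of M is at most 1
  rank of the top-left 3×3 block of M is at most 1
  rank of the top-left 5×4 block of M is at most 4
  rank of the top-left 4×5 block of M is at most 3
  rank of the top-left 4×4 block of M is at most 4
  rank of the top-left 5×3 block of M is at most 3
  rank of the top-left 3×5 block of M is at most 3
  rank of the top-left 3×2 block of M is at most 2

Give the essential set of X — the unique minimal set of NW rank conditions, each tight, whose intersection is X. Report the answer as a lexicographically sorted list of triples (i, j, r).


Rank table r_w(6×6) implied by the 12 constraints:

  1 1 1 1 1 1
  1 1 1 2 2 2
  1 1 1 2 2 3
  1 2 2 3 3 4
  1 2 3 4 4 5
  1 2 3 4 5 6

the unique w with this rank table is (1, 4, 6, 2, 3, 5).

|D(w)|=5, |Ess(w)|=2:

[(3, 3, 1), (3, 5, 2)]


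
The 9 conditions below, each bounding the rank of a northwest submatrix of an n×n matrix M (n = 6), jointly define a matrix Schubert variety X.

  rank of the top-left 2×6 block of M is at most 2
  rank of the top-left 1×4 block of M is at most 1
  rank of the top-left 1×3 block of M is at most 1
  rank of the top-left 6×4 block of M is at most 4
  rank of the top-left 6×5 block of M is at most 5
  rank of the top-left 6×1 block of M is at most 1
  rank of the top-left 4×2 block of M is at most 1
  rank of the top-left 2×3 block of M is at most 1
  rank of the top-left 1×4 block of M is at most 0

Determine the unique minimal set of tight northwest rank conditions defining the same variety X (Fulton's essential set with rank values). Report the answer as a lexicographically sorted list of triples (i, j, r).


The tightest implied rank at each (i,j), from the 9 conditions:

  row 1: 0  0  0  0  1  1
  row 2: 1  1  1  1  2  2
  row 3: 1  1  2  2  3  3
  row 4: 1  1  2  3  4  4
  row 5: 1  2  3  4  5  5
  row 6: 1  2  3  4  5  6

second differences of R give the permutation w = (5, 1, 3, 4, 2, 6).

Rothe diagram D(w) (6 cells), 2 SE-corners (essential conditions):

[(1, 4, 0), (4, 2, 1)]


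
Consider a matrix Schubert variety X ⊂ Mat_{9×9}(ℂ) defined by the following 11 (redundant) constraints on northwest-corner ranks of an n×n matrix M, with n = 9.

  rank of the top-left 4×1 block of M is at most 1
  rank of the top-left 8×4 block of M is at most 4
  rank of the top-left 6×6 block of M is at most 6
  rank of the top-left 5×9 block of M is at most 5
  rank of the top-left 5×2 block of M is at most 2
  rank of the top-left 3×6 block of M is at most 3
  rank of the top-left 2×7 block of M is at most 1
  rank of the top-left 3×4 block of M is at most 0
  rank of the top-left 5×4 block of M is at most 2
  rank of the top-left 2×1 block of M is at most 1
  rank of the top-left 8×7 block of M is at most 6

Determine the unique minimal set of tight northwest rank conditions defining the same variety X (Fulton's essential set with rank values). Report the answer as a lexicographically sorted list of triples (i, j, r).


Computing R[i][j] = min implied NW-rank bound (n=9, 11 conditions):

  i=1: 0 | 0 | 0 | 0 | 1 | 1 | 1 | 1 | 1
  i=2: 0 | 0 | 0 | 0 | 1 | 1 | 1 | 2 | 2
  i=3: 0 | 0 | 0 | 0 | 1 | 2 | 2 | 3 | 3
  i=4: 1 | 1 | 1 | 1 | 2 | 3 | 3 | 4 | 4
  i=5: 1 | 2 | 2 | 2 | 3 | 4 | 4 | 5 | 5
  i=6: 1 | 2 | 3 | 3 | 4 | 5 | 5 | 6 | 6
  i=7: 1 | 2 | 3 | 4 | 5 | 6 | 6 | 7 | 7
  i=8: 1 | 2 | 3 | 4 | 5 | 6 | 6 | 7 | 8
  i=9: 1 | 2 | 3 | 4 | 5 | 6 | 7 | 8 | 9

giving w = (5, 8, 6, 1, 2, 3, 4, 9, 7) via Δ²R.

ℓ(w)=15; the 3 essential cells (i,j,r):

[(2, 7, 1), (3, 4, 0), (8, 7, 6)]


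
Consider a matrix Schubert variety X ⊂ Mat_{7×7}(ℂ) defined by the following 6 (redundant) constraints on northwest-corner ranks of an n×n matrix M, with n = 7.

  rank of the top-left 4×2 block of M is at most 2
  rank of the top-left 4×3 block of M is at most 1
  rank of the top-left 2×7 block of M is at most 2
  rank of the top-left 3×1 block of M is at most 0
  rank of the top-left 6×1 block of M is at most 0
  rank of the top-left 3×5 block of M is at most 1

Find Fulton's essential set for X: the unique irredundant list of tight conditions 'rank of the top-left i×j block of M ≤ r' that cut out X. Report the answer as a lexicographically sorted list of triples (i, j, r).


Rank table r_w(7×7) implied by the 6 constraints:

  i=1: 0 | 1 | 1 | 1 | 1 | 1 | 1
  i=2: 0 | 1 | 1 | 1 | 1 | 2 | 2
  i=3: 0 | 1 | 1 | 1 | 1 | 2 | 3
  i=4: 0 | 1 | 1 | 2 | 2 | 3 | 4
  i=5: 0 | 1 | 2 | 3 | 3 | 4 | 5
  i=6: 0 | 1 | 2 | 3 | 4 | 5 | 6
  i=7: 1 | 2 | 3 | 4 | 5 | 6 | 7

giving w = (2, 6, 7, 4, 3, 5, 1) via Δ²R.

Rothe diagram D(w) (13 cells), 3 SE-corners (essential conditions):

[(3, 5, 1), (4, 3, 1), (6, 1, 0)]


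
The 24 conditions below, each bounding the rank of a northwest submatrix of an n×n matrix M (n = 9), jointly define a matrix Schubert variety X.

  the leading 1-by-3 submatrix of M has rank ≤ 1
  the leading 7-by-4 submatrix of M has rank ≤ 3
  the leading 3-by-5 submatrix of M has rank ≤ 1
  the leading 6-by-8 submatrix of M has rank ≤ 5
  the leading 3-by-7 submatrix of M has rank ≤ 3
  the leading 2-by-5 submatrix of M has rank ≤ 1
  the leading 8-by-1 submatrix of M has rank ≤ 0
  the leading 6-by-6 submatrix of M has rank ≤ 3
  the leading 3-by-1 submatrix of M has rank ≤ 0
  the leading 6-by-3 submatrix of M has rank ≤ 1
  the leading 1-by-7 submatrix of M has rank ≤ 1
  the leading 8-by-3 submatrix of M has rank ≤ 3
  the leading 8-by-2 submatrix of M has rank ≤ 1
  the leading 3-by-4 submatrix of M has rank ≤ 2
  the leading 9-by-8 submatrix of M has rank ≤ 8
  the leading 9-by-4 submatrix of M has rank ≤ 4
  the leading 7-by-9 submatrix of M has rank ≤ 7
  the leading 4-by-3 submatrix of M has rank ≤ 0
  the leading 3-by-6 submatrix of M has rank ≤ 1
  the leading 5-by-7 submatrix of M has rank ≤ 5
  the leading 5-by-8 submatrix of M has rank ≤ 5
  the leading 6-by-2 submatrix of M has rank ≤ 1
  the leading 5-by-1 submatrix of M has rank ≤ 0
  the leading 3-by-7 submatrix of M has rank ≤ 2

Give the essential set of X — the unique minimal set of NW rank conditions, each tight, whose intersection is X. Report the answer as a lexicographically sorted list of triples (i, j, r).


Recovering R(i,j) via the rank-extension bound from the 24 conditions:

  row 1: 0  0  0  1  1  1  1  1  1
  row 2: 0  0  0  1  1  1  2  2  2
  row 3: 0  0  0  1  1  1  2  3  3
  row 4: 0  0  0  1  2  2  3  4  4
  row 5: 0  1  1  2  3  3  4  5  5
  row 6: 0  1  1  2  3  3  4  5  6
  row 7: 0  1  2  3  4  4  5  6  7
  row 8: 0  1  2  3  4  5  6  7  8
  row 9: 1  2  3  4  5  6  7  8  9

reading off 1-entries of Δ²R: w = (4, 7, 8, 5, 2, 9, 3, 6, 1).

|D(w)|=22, |Ess(w)|=5:

[(3, 6, 1), (4, 3, 0), (6, 3, 1), (6, 6, 3), (8, 1, 0)]


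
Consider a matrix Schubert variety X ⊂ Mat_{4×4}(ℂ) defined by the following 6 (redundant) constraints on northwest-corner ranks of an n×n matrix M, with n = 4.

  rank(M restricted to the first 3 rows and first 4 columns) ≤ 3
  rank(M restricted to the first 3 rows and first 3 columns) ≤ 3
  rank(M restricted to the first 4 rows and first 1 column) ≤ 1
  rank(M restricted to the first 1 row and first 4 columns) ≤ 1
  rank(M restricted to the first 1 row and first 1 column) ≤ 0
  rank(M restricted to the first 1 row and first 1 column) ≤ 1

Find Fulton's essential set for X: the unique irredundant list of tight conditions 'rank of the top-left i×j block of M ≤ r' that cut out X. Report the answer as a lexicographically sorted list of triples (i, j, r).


The tightest implied rank at each (i,j), from the 6 conditions:

  0 | 1 | 1 | 1
  1 | 2 | 2 | 2
  1 | 2 | 3 | 3
  1 | 2 | 3 | 4

giving w = (2, 1, 3, 4) via Δ²R.

1 SE-corner of the 1-cell Rothe diagram gives Ess(w):

[(1, 1, 0)]


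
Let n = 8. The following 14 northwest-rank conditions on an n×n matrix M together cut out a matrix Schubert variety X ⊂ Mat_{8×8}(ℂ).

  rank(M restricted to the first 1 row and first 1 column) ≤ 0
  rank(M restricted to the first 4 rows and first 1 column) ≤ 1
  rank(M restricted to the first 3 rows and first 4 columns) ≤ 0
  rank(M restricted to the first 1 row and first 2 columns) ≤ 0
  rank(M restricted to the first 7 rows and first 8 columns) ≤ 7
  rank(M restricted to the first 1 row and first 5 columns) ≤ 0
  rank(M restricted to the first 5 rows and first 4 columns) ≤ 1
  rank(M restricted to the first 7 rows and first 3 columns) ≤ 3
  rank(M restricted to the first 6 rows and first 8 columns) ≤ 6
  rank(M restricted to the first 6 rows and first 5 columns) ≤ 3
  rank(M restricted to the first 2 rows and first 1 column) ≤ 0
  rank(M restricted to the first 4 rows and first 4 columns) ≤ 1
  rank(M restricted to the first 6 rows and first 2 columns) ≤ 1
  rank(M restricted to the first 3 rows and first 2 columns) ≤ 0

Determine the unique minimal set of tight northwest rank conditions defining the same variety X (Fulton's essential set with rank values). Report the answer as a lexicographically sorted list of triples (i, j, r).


The tightest implied rank at each (i,j), from the 14 conditions:

  R[1]: 0, 0, 0, 0, 0, 1, 1, 1
  R[2]: 0, 0, 0, 0, 1, 2, 2, 2
  R[3]: 0, 0, 0, 0, 1, 2, 3, 3
  R[4]: 1, 1, 1, 1, 2, 3, 4, 4
  R[5]: 1, 1, 1, 1, 2, 3, 4, 5
  R[6]: 1, 1, 2, 2, 3, 4, 5, 6
  R[7]: 1, 2, 3, 3, 4, 5, 6, 7
  R[8]: 1, 2, 3, 4, 5, 6, 7, 8

the unique w with this rank table is (6, 5, 7, 1, 8, 3, 2, 4).

ℓ(w)=17; the 4 essential cells (i,j,r):

[(1, 5, 0), (3, 4, 0), (5, 4, 1), (6, 2, 1)]


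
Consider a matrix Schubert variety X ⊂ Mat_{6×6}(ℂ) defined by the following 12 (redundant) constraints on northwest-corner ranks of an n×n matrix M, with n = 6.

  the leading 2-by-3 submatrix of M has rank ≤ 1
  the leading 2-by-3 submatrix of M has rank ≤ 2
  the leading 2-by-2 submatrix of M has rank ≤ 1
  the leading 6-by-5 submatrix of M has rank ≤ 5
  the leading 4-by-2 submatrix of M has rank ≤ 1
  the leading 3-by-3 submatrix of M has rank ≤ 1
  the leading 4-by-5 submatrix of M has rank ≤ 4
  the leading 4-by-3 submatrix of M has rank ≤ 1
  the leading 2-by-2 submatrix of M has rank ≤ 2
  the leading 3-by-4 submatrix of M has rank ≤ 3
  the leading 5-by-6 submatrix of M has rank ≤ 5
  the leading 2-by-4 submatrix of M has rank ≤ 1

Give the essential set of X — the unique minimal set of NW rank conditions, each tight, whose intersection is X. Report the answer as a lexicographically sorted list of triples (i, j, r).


Recovering R(i,j) via the rank-extension bound from the 12 conditions:

  i=1: 1, 1, 1, 1, 1, 1
  i=2: 1, 1, 1, 1, 2, 2
  i=3: 1, 1, 1, 2, 3, 3
  i=4: 1, 1, 1, 2, 3, 4
  i=5: 1, 2, 2, 3, 4, 5
  i=6: 1, 2, 3, 4, 5, 6

reading off 1-entries of Δ²R: w = (1, 5, 4, 6, 2, 3).

Fulton essential set (2 of the 7 Rothe cells):

[(2, 4, 1), (4, 3, 1)]


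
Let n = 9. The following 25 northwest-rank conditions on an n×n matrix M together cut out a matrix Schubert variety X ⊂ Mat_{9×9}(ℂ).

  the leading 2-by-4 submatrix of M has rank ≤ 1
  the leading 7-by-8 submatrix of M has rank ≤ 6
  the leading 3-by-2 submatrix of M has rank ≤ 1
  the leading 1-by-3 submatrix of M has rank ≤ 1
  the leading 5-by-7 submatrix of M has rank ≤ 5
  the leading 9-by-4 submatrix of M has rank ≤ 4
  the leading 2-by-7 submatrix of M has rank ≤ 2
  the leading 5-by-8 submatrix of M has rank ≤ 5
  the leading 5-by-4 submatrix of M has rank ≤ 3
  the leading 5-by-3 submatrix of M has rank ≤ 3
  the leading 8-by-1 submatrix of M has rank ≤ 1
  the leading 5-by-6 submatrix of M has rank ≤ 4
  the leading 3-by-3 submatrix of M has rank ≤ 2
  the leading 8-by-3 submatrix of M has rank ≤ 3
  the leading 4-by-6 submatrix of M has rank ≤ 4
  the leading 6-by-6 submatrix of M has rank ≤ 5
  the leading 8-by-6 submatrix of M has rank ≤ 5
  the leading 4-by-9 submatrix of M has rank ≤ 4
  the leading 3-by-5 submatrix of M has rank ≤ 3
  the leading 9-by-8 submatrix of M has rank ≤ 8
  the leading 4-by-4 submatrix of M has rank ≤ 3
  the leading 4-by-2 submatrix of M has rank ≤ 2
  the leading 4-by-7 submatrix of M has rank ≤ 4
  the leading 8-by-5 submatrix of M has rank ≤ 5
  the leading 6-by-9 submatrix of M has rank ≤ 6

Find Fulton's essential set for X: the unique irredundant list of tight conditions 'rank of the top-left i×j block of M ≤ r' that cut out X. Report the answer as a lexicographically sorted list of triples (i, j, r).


Rank table r_w(9×9) implied by the 25 constraints:

  i=1: 1  1  1  1  1  1  1  1  1
  i=2: 1  1  1  1  2  2  2  2  2
  i=3: 1  1  2  2  3  3  3  3  3
  i=4: 1  2  3  3  4  4  4  4  4
  i=5: 1  2  3  3  4  4  5  5  5
  i=6: 1  2  3  4  5  5  6  6  6
  i=7: 1  2  3  4  5  5  6  6  7
  i=8: 1  2  3  4  5  5  6  7  8
  i=9: 1  2  3  4  5  6  7  8  9

second differences of R give the permutation w = (1, 5, 3, 2, 7, 4, 9, 8, 6).

Fulton essential set (6 of the 9 Rothe cells):

[(2, 4, 1), (3, 2, 1), (5, 4, 3), (5, 6, 4), (7, 8, 6), (8, 6, 5)]
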